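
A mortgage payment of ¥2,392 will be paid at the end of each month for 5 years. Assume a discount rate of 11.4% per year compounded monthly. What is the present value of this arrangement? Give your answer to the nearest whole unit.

¥109,012

This is an ordinary annuity: 60 payments of ¥2,392 at the end of each month.
Periodic rate r = 0.114/12 per month; n is counted in months.
PV = PMT × [(1 − (1+r)^−n)/r] = 2,392 × [1 − (1+r)^−60] / r = ¥109,012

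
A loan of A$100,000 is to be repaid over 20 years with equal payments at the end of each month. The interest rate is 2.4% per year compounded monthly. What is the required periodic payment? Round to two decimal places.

A$525.04

Level ordinary annuity; solve PV = PMT × [(1 − (1+r)^−n)/r] for PMT.
Periodic rate r = 0.024/12 per month; n is counted in months.
With n = 240: PMT = 100,000 / ([(1 − (1+r)^−n)/r]) = A$525.04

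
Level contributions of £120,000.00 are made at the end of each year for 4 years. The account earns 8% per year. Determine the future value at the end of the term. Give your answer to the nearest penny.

This is an ordinary annuity: 4 deposits of £120,000.00 at the end of each year.
Periodic rate r = 0.08 per year.
FV = PMT × [((1+r)^n − 1)/r] = 120,000 × [(1+r)^4 − 1] / r = £540,733.44

£540,733.44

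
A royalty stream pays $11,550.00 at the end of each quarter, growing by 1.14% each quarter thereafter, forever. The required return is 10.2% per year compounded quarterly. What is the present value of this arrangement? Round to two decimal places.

Periodic rate r = 0.102/4 per quarter.
Growing perpetuity (Gordon): PV = PMT₁ / (r − g) = 11,550 / (r − 0.0114) = $819,148.94.

$819,148.94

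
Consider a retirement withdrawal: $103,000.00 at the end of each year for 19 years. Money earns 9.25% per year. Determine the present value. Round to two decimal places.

$906,171.16

This is an ordinary annuity: 19 payments of $103,000.00 at the end of each year.
Periodic rate r = 0.0925 per year.
PV = PMT × [(1 − (1+r)^−n)/r] = 103,000 × [1 − (1+r)^−19] / r = $906,171.16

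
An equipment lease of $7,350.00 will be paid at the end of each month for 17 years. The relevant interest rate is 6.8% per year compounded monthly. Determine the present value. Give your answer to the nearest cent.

$887,484.84

This is an ordinary annuity: 204 payments of $7,350.00 at the end of each month.
Periodic rate r = 0.068/12 per month; n is counted in months.
PV = PMT × [(1 − (1+r)^−n)/r] = 7,350 × [1 − (1+r)^−204] / r = $887,484.84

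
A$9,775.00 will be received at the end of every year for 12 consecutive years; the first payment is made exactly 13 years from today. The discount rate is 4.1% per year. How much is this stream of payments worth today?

Ordinary annuity of 12 payments, first payment at period 13.
Periodic rate r = 0.041 per year.
The ordinary-annuity PV formula values the stream one period before the first payment (period 12); discount that back 12 periods:
PV₀ = 9,775 × [1 − (1+r)^−12] / r × (1+r)^−12 = A$56,315.69

A$56,315.69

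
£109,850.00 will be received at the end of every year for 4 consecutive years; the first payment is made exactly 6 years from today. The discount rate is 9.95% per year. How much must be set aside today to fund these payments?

£216,937.65

Ordinary annuity of 4 payments, first payment at period 6.
Periodic rate r = 0.0995 per year.
The ordinary-annuity PV formula values the stream one period before the first payment (period 5); discount that back 5 periods:
PV₀ = 109,850 × [1 − (1+r)^−4] / r × (1+r)^−5 = £216,937.65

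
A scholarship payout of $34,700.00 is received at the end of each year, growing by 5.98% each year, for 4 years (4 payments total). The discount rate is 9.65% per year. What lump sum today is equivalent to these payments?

$120,370.00

Periodic rate r = 0.0965 per year.
Growing ordinary annuity: PV = PMT₁ × [1 − ((1+g)/(1+r))^n] / (r − g) = 34,700 × [1 − ((1+0.0598)/(1+r))^4] / (r − 0.0598) = $120,370.00.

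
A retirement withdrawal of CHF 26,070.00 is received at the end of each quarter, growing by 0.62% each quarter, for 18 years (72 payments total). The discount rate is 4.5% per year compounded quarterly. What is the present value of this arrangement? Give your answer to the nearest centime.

Periodic rate r = 0.045/4 per quarter; n is counted in quarters.
Growing ordinary annuity: PV = PMT₁ × [1 − ((1+g)/(1+r))^n] / (r − g) = 26,070 × [1 − ((1+0.0062)/(1+r))^72] / (r − 0.0062) = CHF 1,562,349.75.

CHF 1,562,349.75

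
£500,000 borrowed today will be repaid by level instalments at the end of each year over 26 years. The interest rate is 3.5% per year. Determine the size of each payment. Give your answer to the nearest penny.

£29,602.70

Level ordinary annuity; solve PV = PMT × [(1 − (1+r)^−n)/r] for PMT.
Periodic rate r = 0.035 per year.
With n = 26: PMT = 500,000 / ([(1 − (1+r)^−n)/r]) = £29,602.70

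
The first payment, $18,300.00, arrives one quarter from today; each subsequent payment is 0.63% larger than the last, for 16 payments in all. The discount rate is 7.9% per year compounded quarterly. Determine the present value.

$260,401.63

Periodic rate r = 0.079/4 per quarter; n is counted in quarters.
Growing ordinary annuity: PV = PMT₁ × [1 − ((1+g)/(1+r))^n] / (r − g) = 18,300 × [1 − ((1+0.0063)/(1+r))^16] / (r − 0.0063) = $260,401.63.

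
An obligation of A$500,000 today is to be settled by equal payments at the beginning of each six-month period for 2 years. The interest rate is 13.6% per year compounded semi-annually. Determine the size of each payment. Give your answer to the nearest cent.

Level annuity due; solve PV = PMT × [(1 − (1+r)^−n)/r] × (1+r) for PMT.
Periodic rate r = 0.136/2 per half-year; n is counted in half-years.
With n = 4: PMT = 500,000 / ([(1 − (1+r)^−n)/r] × (1+r)) = A$137,591.89

A$137,591.89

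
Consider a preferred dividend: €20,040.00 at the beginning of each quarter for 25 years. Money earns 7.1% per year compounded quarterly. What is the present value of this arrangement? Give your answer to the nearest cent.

€951,252.68

This is an annuity due: 100 payments of €20,040.00 at the beginning of each quarter.
Periodic rate r = 0.071/4 per quarter; n is counted in quarters.
PV = PMT × [(1 − (1+r)^−n)/r] × (1+r) = 20,040 × [1 − (1+r)^−100] / r × (1+r) = €951,252.68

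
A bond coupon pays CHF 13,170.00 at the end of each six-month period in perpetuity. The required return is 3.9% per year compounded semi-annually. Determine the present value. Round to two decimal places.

Periodic rate r = 0.039/2 per half-year.
Level perpetuity: PV = PMT / r = 13,170 / (0.039/2) = CHF 675,384.62.

CHF 675,384.62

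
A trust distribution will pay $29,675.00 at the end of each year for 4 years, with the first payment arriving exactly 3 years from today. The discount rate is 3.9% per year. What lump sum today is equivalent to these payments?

$100,017.96

Ordinary annuity of 4 payments, first payment at period 3.
Periodic rate r = 0.039 per year.
The ordinary-annuity PV formula values the stream one period before the first payment (period 2); discount that back 2 periods:
PV₀ = 29,675 × [1 − (1+r)^−4] / r × (1+r)^−2 = $100,017.96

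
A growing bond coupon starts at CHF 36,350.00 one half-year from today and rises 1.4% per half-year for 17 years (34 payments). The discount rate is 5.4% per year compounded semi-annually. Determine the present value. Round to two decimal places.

Periodic rate r = 0.054/2 per half-year; n is counted in half-years.
Growing ordinary annuity: PV = PMT₁ × [1 − ((1+g)/(1+r))^n] / (r − g) = 36,350 × [1 − ((1+0.014)/(1+r))^34] / (r − 0.014) = CHF 982,909.01.

CHF 982,909.01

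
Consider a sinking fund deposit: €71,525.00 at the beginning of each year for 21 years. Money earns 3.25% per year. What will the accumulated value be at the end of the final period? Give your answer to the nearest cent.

€2,175,614.15

This is an annuity due: 21 deposits of €71,525.00 at the beginning of each year.
Periodic rate r = 0.0325 per year.
FV = PMT × [((1+r)^n − 1)/r] × (1+r) = 71,525 × [(1+r)^21 − 1] / r × (1+r) = €2,175,614.15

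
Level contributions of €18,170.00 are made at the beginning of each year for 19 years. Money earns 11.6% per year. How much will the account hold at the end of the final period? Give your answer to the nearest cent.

This is an annuity due: 19 deposits of €18,170.00 at the beginning of each year.
Periodic rate r = 0.116 per year.
FV = PMT × [((1+r)^n − 1)/r] × (1+r) = 18,170 × [(1+r)^19 − 1] / r × (1+r) = €1,231,825.16

€1,231,825.16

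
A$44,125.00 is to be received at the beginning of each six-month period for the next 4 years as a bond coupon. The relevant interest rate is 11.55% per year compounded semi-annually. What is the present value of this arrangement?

A$292,429.71

This is an annuity due: 8 payments of A$44,125.00 at the beginning of each six-month period.
Periodic rate r = 0.1155/2 per half-year; n is counted in half-years.
PV = PMT × [(1 − (1+r)^−n)/r] × (1+r) = 44,125 × [1 − (1+r)^−8] / r × (1+r) = A$292,429.71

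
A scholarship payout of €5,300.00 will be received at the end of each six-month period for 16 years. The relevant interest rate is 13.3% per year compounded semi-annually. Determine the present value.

This is an ordinary annuity: 32 payments of €5,300.00 at the end of each six-month period.
Periodic rate r = 0.133/2 per half-year; n is counted in half-years.
PV = PMT × [(1 − (1+r)^−n)/r] = 5,300 × [1 − (1+r)^−32] / r = €69,543.62

€69,543.62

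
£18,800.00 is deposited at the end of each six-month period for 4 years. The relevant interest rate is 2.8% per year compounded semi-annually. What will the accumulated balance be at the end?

This is an ordinary annuity: 8 deposits of £18,800.00 at the end of each six-month period.
Periodic rate r = 0.028/2 per half-year; n is counted in half-years.
FV = PMT × [((1+r)^n − 1)/r] = 18,800 × [(1+r)^8 − 1] / r = £157,979.60

£157,979.60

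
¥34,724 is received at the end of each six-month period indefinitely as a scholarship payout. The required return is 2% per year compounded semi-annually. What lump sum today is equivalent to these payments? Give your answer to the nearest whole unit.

¥3,472,400

Periodic rate r = 0.02/2 per half-year.
Level perpetuity: PV = PMT / r = 34,724 / (0.02/2) = ¥3,472,400.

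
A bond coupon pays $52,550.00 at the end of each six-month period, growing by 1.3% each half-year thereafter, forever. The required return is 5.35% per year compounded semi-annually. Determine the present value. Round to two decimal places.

Periodic rate r = 0.0535/2 per half-year.
Growing perpetuity (Gordon): PV = PMT₁ / (r − g) = 52,550 / (r − 0.013) = $3,821,818.18.

$3,821,818.18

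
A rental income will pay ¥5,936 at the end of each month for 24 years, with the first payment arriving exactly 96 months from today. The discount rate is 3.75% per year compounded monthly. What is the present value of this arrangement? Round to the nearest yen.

¥837,270

Ordinary annuity of 288 payments, first payment at period 96.
Periodic rate r = 0.0375/12 per month; n is counted in months.
The ordinary-annuity PV formula values the stream one period before the first payment (period 95); discount that back 95 periods:
PV₀ = 5,936 × [1 − (1+r)^−288] / r × (1+r)^−95 = ¥837,270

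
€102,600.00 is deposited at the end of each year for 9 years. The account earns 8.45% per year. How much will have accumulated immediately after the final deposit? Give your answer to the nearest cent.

This is an ordinary annuity: 9 deposits of €102,600.00 at the end of each year.
Periodic rate r = 0.0845 per year.
FV = PMT × [((1+r)^n − 1)/r] = 102,600 × [(1+r)^9 − 1] / r = €1,305,544.20

€1,305,544.20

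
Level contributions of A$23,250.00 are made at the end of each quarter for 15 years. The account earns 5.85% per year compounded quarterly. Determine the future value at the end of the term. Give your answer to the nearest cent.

This is an ordinary annuity: 60 deposits of A$23,250.00 at the end of each quarter.
Periodic rate r = 0.0585/4 per quarter; n is counted in quarters.
FV = PMT × [((1+r)^n − 1)/r] = 23,250 × [(1+r)^60 − 1] / r = A$2,209,180.55

A$2,209,180.55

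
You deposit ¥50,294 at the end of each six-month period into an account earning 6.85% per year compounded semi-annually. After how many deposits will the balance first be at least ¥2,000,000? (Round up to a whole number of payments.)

26 payments

Periodic rate r = 0.0685/2 per half-year; n is counted in half-years.
Ordinary annuity FV: 2,000,000 = 50,294 × [((1+r)^n − 1)/r].
(1+r)^n = 1 + 2,000,000 × r / 50,294, so n = ln(1 + 2,000,000·r/50,294) / ln(1+r) = 25.52.
Round up to a whole number of payments: n = 26.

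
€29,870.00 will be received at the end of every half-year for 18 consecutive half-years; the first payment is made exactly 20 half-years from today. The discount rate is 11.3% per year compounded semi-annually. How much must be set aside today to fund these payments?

Ordinary annuity of 18 payments, first payment at period 20.
Periodic rate r = 0.113/2 per half-year; n is counted in half-years.
The ordinary-annuity PV formula values the stream one period before the first payment (period 19); discount that back 19 periods:
PV₀ = 29,870 × [1 − (1+r)^−18] / r × (1+r)^−19 = €116,880.15

€116,880.15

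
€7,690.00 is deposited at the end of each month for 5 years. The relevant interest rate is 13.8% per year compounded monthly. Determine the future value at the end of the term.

€659,254.36

This is an ordinary annuity: 60 deposits of €7,690.00 at the end of each month.
Periodic rate r = 0.138/12 per month; n is counted in months.
FV = PMT × [((1+r)^n − 1)/r] = 7,690 × [(1+r)^60 − 1] / r = €659,254.36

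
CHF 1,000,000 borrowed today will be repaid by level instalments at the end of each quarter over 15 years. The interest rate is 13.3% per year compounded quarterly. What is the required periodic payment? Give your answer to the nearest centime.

CHF 38,685.27

Level ordinary annuity; solve PV = PMT × [(1 − (1+r)^−n)/r] for PMT.
Periodic rate r = 0.133/4 per quarter; n is counted in quarters.
With n = 60: PMT = 1,000,000 / ([(1 − (1+r)^−n)/r]) = CHF 38,685.27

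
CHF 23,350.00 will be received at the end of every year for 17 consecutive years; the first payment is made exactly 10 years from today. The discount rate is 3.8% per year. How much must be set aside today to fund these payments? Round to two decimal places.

CHF 206,256.83

Ordinary annuity of 17 payments, first payment at period 10.
Periodic rate r = 0.038 per year.
The ordinary-annuity PV formula values the stream one period before the first payment (period 9); discount that back 9 periods:
PV₀ = 23,350 × [1 − (1+r)^−17] / r × (1+r)^−9 = CHF 206,256.83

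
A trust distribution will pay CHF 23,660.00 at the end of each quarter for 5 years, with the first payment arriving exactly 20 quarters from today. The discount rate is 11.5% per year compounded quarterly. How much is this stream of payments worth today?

Ordinary annuity of 20 payments, first payment at period 20.
Periodic rate r = 0.115/4 per quarter; n is counted in quarters.
The ordinary-annuity PV formula values the stream one period before the first payment (period 19); discount that back 19 periods:
PV₀ = 23,660 × [1 − (1+r)^−20] / r × (1+r)^−19 = CHF 207,821.01

CHF 207,821.01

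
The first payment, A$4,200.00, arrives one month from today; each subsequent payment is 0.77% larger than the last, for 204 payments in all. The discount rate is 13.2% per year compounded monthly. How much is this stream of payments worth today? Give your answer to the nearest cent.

A$619,481.88

Periodic rate r = 0.132/12 per month; n is counted in months.
Growing ordinary annuity: PV = PMT₁ × [1 − ((1+g)/(1+r))^n] / (r − g) = 4,200 × [1 − ((1+0.0077)/(1+r))^204] / (r − 0.0077) = A$619,481.88.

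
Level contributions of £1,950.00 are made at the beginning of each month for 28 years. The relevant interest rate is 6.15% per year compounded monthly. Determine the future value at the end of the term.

£1,748,182.48

This is an annuity due: 336 deposits of £1,950.00 at the beginning of each month.
Periodic rate r = 0.0615/12 per month; n is counted in months.
FV = PMT × [((1+r)^n − 1)/r] × (1+r) = 1,950 × [(1+r)^336 − 1] / r × (1+r) = £1,748,182.48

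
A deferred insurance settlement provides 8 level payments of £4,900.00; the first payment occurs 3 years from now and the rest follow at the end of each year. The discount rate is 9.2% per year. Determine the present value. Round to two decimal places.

£22,575.26

Ordinary annuity of 8 payments, first payment at period 3.
Periodic rate r = 0.092 per year.
The ordinary-annuity PV formula values the stream one period before the first payment (period 2); discount that back 2 periods:
PV₀ = 4,900 × [1 − (1+r)^−8] / r × (1+r)^−2 = £22,575.26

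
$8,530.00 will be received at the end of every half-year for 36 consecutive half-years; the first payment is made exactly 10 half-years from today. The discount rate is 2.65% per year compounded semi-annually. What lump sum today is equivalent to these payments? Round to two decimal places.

$215,822.82

Ordinary annuity of 36 payments, first payment at period 10.
Periodic rate r = 0.0265/2 per half-year; n is counted in half-years.
The ordinary-annuity PV formula values the stream one period before the first payment (period 9); discount that back 9 periods:
PV₀ = 8,530 × [1 − (1+r)^−36] / r × (1+r)^−9 = $215,822.82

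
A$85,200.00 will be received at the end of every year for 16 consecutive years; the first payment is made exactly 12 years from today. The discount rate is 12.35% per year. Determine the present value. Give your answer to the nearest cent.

Ordinary annuity of 16 payments, first payment at period 12.
Periodic rate r = 0.1235 per year.
The ordinary-annuity PV formula values the stream one period before the first payment (period 11); discount that back 11 periods:
PV₀ = 85,200 × [1 − (1+r)^−16] / r × (1+r)^−11 = A$161,895.17

A$161,895.17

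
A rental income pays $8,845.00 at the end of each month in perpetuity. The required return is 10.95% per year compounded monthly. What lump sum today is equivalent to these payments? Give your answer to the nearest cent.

$969,315.07

Periodic rate r = 0.1095/12 per month.
Level perpetuity: PV = PMT / r = 8,845 / (0.1095/12) = $969,315.07.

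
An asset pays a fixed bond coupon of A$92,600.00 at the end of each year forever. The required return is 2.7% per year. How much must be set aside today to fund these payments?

A$3,429,629.63

Periodic rate r = 0.027 per year.
Level perpetuity: PV = PMT / r = 92,600 / (0.027) = A$3,429,629.63.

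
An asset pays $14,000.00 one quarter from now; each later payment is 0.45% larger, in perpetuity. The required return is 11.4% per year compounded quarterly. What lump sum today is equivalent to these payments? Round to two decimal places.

$583,333.33

Periodic rate r = 0.114/4 per quarter.
Growing perpetuity (Gordon): PV = PMT₁ / (r − g) = 14,000 / (r − 0.0045) = $583,333.33.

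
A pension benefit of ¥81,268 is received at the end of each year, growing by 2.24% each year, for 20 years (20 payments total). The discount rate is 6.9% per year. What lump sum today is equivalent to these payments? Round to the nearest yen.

¥1,028,800

Periodic rate r = 0.069 per year.
Growing ordinary annuity: PV = PMT₁ × [1 − ((1+g)/(1+r))^n] / (r − g) = 81,268 × [1 − ((1+0.0224)/(1+r))^20] / (r − 0.0224) = ¥1,028,800.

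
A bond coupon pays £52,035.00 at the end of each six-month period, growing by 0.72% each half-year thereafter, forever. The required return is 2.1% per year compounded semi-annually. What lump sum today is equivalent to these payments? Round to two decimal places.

Periodic rate r = 0.021/2 per half-year.
Growing perpetuity (Gordon): PV = PMT₁ / (r − g) = 52,035 / (r − 0.0072) = £15,768,181.82.

£15,768,181.82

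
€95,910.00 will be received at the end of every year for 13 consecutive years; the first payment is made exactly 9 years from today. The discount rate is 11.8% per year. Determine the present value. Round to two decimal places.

Ordinary annuity of 13 payments, first payment at period 9.
Periodic rate r = 0.118 per year.
The ordinary-annuity PV formula values the stream one period before the first payment (period 8); discount that back 8 periods:
PV₀ = 95,910 × [1 − (1+r)^−13] / r × (1+r)^−8 = €254,892.94

€254,892.94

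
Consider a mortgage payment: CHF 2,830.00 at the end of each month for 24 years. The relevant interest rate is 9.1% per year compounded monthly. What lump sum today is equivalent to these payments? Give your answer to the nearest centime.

This is an ordinary annuity: 288 payments of CHF 2,830.00 at the end of each month.
Periodic rate r = 0.091/12 per month; n is counted in months.
PV = PMT × [(1 − (1+r)^−n)/r] = 2,830 × [1 − (1+r)^−288] / r = CHF 330,821.98

CHF 330,821.98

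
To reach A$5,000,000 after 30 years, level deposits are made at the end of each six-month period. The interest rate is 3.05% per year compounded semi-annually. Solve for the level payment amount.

Level ordinary annuity; solve FV = PMT × [((1+r)^n − 1)/r] for PMT.
Periodic rate r = 0.0305/2 per half-year; n is counted in half-years.
With n = 60: PMT = 5,000,000 / ([((1+r)^n − 1)/r]) = A$51,534.54

A$51,534.54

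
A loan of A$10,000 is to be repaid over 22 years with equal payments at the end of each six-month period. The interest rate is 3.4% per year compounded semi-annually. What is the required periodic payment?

Level ordinary annuity; solve PV = PMT × [(1 − (1+r)^−n)/r] for PMT.
Periodic rate r = 0.034/2 per half-year; n is counted in half-years.
With n = 44: PMT = 10,000 / ([(1 − (1+r)^−n)/r]) = A$324.61

A$324.61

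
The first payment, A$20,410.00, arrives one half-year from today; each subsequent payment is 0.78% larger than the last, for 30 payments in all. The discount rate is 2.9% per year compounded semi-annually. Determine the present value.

A$549,160.91

Periodic rate r = 0.029/2 per half-year; n is counted in half-years.
Growing ordinary annuity: PV = PMT₁ × [1 − ((1+g)/(1+r))^n] / (r − g) = 20,410 × [1 − ((1+0.0078)/(1+r))^30] / (r − 0.0078) = A$549,160.91.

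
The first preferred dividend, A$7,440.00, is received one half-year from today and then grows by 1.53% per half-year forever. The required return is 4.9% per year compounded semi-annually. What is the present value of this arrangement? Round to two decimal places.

A$808,695.65

Periodic rate r = 0.049/2 per half-year.
Growing perpetuity (Gordon): PV = PMT₁ / (r − g) = 7,440 / (r − 0.0153) = A$808,695.65.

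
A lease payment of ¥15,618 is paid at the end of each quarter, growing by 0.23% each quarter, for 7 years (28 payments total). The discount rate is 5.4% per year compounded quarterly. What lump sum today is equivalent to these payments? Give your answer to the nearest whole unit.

Periodic rate r = 0.054/4 per quarter; n is counted in quarters.
Growing ordinary annuity: PV = PMT₁ × [1 − ((1+g)/(1+r))^n] / (r − g) = 15,618 × [1 − ((1+0.0023)/(1+r))^28] / (r − 0.0023) = ¥372,869.

¥372,869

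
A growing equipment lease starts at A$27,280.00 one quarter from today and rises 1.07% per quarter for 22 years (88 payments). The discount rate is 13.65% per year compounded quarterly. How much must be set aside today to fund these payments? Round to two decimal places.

Periodic rate r = 0.1365/4 per quarter; n is counted in quarters.
Growing ordinary annuity: PV = PMT₁ × [1 − ((1+g)/(1+r))^n] / (r − g) = 27,280 × [1 − ((1+0.0107)/(1+r))^88] / (r − 0.0107) = A$1,009,508.81.

A$1,009,508.81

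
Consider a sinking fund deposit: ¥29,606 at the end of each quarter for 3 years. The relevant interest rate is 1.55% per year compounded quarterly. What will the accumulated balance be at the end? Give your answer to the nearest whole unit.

¥362,942

This is an ordinary annuity: 12 deposits of ¥29,606 at the end of each quarter.
Periodic rate r = 0.0155/4 per quarter; n is counted in quarters.
FV = PMT × [((1+r)^n − 1)/r] = 29,606 × [(1+r)^12 − 1] / r = ¥362,942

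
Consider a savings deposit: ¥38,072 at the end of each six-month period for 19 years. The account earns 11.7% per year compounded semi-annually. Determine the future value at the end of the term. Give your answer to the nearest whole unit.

This is an ordinary annuity: 38 deposits of ¥38,072 at the end of each six-month period.
Periodic rate r = 0.117/2 per half-year; n is counted in half-years.
FV = PMT × [((1+r)^n − 1)/r] = 38,072 × [(1+r)^38 − 1] / r = ¥4,994,699

¥4,994,699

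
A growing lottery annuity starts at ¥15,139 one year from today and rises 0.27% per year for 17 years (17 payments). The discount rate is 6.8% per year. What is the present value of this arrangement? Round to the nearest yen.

Periodic rate r = 0.068 per year.
Growing ordinary annuity: PV = PMT₁ × [1 − ((1+g)/(1+r))^n] / (r − g) = 15,139 × [1 − ((1+0.0027)/(1+r))^17] / (r − 0.0027) = ¥152,518.

¥152,518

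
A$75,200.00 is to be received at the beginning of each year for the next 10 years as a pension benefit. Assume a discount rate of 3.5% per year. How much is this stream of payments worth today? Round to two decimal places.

This is an annuity due: 10 payments of A$75,200.00 at the beginning of each year.
Periodic rate r = 0.035 per year.
PV = PMT × [(1 − (1+r)^−n)/r] × (1+r) = 75,200 × [1 − (1+r)^−10] / r × (1+r) = A$647,298.03

A$647,298.03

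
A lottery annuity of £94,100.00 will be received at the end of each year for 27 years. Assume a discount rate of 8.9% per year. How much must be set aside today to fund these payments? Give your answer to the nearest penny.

This is an ordinary annuity: 27 payments of £94,100.00 at the end of each year.
Periodic rate r = 0.089 per year.
PV = PMT × [(1 − (1+r)^−n)/r] = 94,100 × [1 − (1+r)^−27] / r = £951,512.82

£951,512.82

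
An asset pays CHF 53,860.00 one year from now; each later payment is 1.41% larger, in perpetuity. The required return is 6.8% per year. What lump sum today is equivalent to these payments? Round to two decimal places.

CHF 999,257.88

Periodic rate r = 0.068 per year.
Growing perpetuity (Gordon): PV = PMT₁ / (r − g) = 53,860 / (r − 0.0141) = CHF 999,257.88.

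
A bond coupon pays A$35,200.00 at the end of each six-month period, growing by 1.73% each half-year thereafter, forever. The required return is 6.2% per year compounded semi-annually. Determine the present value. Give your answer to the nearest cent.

A$2,569,343.07

Periodic rate r = 0.062/2 per half-year.
Growing perpetuity (Gordon): PV = PMT₁ / (r − g) = 35,200 / (r − 0.0173) = A$2,569,343.07.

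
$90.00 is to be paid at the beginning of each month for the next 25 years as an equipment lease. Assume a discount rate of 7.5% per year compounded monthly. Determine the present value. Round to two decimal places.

This is an annuity due: 300 payments of $90.00 at the beginning of each month.
Periodic rate r = 0.075/12 per month; n is counted in months.
PV = PMT × [(1 − (1+r)^−n)/r] × (1+r) = 90 × [1 − (1+r)^−300] / r × (1+r) = $12,254.88

$12,254.88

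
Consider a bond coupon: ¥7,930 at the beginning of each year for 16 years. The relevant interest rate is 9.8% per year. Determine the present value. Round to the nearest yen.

¥68,941

This is an annuity due: 16 payments of ¥7,930 at the beginning of each year.
Periodic rate r = 0.098 per year.
PV = PMT × [(1 − (1+r)^−n)/r] × (1+r) = 7,930 × [1 − (1+r)^−16] / r × (1+r) = ¥68,941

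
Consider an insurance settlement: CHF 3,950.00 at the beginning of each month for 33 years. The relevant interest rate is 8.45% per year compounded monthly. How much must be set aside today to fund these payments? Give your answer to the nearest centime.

This is an annuity due: 396 payments of CHF 3,950.00 at the beginning of each month.
Periodic rate r = 0.0845/12 per month; n is counted in months.
PV = PMT × [(1 − (1+r)^−n)/r] × (1+r) = 3,950 × [1 − (1+r)^−396] / r × (1+r) = CHF 529,806.79

CHF 529,806.79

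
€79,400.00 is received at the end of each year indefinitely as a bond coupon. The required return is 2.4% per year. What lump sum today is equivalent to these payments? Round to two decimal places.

€3,308,333.33

Periodic rate r = 0.024 per year.
Level perpetuity: PV = PMT / r = 79,400 / (0.024) = €3,308,333.33.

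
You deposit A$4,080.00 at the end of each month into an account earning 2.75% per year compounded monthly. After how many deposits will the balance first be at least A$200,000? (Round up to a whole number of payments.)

47 payments

Periodic rate r = 0.0275/12 per month; n is counted in months.
Ordinary annuity FV: 200,000 = 4,080 × [((1+r)^n − 1)/r].
(1+r)^n = 1 + 200,000 × r / 4,080, so n = ln(1 + 200,000·r/4,080) / ln(1+r) = 46.51.
Round up to a whole number of payments: n = 47.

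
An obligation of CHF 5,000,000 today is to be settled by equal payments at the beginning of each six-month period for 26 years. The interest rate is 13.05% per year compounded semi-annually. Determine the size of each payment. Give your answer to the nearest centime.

Level annuity due; solve PV = PMT × [(1 − (1+r)^−n)/r] × (1+r) for PMT.
Periodic rate r = 0.1305/2 per half-year; n is counted in half-years.
With n = 52: PMT = 5,000,000 / ([(1 − (1+r)^−n)/r] × (1+r)) = CHF 318,155.52

CHF 318,155.52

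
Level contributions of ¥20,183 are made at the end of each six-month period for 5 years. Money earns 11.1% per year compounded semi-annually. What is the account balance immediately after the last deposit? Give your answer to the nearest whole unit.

¥260,472

This is an ordinary annuity: 10 deposits of ¥20,183 at the end of each six-month period.
Periodic rate r = 0.111/2 per half-year; n is counted in half-years.
FV = PMT × [((1+r)^n − 1)/r] = 20,183 × [(1+r)^10 − 1] / r = ¥260,472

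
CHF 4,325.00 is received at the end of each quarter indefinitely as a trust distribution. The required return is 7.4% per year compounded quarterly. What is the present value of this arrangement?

Periodic rate r = 0.074/4 per quarter.
Level perpetuity: PV = PMT / r = 4,325 / (0.074/4) = CHF 233,783.78.

CHF 233,783.78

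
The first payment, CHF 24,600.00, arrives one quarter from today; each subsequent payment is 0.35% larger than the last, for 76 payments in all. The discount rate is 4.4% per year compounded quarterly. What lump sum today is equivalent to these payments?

Periodic rate r = 0.044/4 per quarter; n is counted in quarters.
Growing ordinary annuity: PV = PMT₁ × [1 − ((1+g)/(1+r))^n] / (r − g) = 24,600 × [1 − ((1+0.0035)/(1+r))^76] / (r − 0.0035) = CHF 1,417,455.50.

CHF 1,417,455.50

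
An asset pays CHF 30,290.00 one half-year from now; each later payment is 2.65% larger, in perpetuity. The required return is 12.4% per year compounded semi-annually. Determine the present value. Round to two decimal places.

CHF 853,239.44

Periodic rate r = 0.124/2 per half-year.
Growing perpetuity (Gordon): PV = PMT₁ / (r − g) = 30,290 / (r − 0.0265) = CHF 853,239.44.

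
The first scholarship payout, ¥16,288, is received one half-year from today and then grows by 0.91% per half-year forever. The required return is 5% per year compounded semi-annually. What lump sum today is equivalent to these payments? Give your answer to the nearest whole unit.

¥1,024,403

Periodic rate r = 0.05/2 per half-year.
Growing perpetuity (Gordon): PV = PMT₁ / (r − g) = 16,288 / (r − 0.0091) = ¥1,024,403.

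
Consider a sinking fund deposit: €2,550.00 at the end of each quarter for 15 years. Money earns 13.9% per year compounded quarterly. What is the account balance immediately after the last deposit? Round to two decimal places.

This is an ordinary annuity: 60 deposits of €2,550.00 at the end of each quarter.
Periodic rate r = 0.139/4 per quarter; n is counted in quarters.
FV = PMT × [((1+r)^n − 1)/r] = 2,550 × [(1+r)^60 − 1] / r = €496,404.31

€496,404.31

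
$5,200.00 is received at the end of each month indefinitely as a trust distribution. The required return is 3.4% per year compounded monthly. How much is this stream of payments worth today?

Periodic rate r = 0.034/12 per month.
Level perpetuity: PV = PMT / r = 5,200 / (0.034/12) = $1,835,294.12.

$1,835,294.12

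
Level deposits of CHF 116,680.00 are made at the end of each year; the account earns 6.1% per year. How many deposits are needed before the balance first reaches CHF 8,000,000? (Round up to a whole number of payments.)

28 payments

Periodic rate r = 0.061 per year.
Ordinary annuity FV: 8,000,000 = 116,680 × [((1+r)^n − 1)/r].
(1+r)^n = 1 + 8,000,000 × r / 116,680, so n = ln(1 + 8,000,000·r/116,680) / ln(1+r) = 27.79.
Round up to a whole number of payments: n = 28.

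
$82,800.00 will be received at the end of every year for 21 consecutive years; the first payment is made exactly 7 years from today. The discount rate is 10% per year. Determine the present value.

Ordinary annuity of 21 payments, first payment at period 7.
Periodic rate r = 0.1 per year.
The ordinary-annuity PV formula values the stream one period before the first payment (period 6); discount that back 6 periods:
PV₀ = 82,800 × [1 − (1+r)^−21] / r × (1+r)^−6 = $404,226.49

$404,226.49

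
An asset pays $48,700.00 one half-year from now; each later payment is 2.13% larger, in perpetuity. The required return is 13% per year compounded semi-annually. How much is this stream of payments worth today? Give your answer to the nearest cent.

$1,114,416.48

Periodic rate r = 0.13/2 per half-year.
Growing perpetuity (Gordon): PV = PMT₁ / (r − g) = 48,700 / (r − 0.0213) = $1,114,416.48.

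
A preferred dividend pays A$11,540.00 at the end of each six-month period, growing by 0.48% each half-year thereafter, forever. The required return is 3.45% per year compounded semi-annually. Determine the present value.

A$926,907.63

Periodic rate r = 0.0345/2 per half-year.
Growing perpetuity (Gordon): PV = PMT₁ / (r − g) = 11,540 / (r − 0.0048) = A$926,907.63.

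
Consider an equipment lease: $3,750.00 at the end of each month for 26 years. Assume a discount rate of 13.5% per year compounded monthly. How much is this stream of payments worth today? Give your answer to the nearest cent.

$323,170.47

This is an ordinary annuity: 312 payments of $3,750.00 at the end of each month.
Periodic rate r = 0.135/12 per month; n is counted in months.
PV = PMT × [(1 − (1+r)^−n)/r] = 3,750 × [1 − (1+r)^−312] / r = $323,170.47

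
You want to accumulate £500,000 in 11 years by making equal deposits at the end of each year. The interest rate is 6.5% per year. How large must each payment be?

£32,527.60

Level ordinary annuity; solve FV = PMT × [((1+r)^n − 1)/r] for PMT.
Periodic rate r = 0.065 per year.
With n = 11: PMT = 500,000 / ([((1+r)^n − 1)/r]) = £32,527.60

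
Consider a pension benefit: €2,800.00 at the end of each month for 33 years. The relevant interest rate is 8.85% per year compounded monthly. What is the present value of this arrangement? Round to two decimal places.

This is an ordinary annuity: 396 payments of €2,800.00 at the end of each month.
Periodic rate r = 0.0885/12 per month; n is counted in months.
PV = PMT × [(1 − (1+r)^−n)/r] = 2,800 × [1 − (1+r)^−396] / r = €358,974.22

€358,974.22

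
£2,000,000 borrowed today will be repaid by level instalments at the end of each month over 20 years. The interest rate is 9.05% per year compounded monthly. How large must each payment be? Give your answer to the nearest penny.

Level ordinary annuity; solve PV = PMT × [(1 − (1+r)^−n)/r] for PMT.
Periodic rate r = 0.0905/12 per month; n is counted in months.
With n = 240: PMT = 2,000,000 / ([(1 − (1+r)^−n)/r]) = £18,058.88

£18,058.88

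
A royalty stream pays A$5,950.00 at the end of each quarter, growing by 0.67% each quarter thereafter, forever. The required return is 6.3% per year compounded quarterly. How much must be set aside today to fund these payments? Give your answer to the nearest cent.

A$657,458.56

Periodic rate r = 0.063/4 per quarter.
Growing perpetuity (Gordon): PV = PMT₁ / (r − g) = 5,950 / (r − 0.0067) = A$657,458.56.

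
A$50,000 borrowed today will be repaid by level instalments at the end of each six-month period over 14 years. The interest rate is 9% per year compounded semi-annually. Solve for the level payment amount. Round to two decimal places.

Level ordinary annuity; solve PV = PMT × [(1 − (1+r)^−n)/r] for PMT.
Periodic rate r = 0.09/2 per half-year; n is counted in half-years.
With n = 28: PMT = 50,000 / ([(1 − (1+r)^−n)/r]) = A$3,176.04

A$3,176.04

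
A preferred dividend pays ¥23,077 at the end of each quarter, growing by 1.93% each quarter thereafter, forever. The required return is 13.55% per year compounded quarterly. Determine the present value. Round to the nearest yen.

¥1,583,328

Periodic rate r = 0.1355/4 per quarter.
Growing perpetuity (Gordon): PV = PMT₁ / (r − g) = 23,077 / (r − 0.0193) = ¥1,583,328.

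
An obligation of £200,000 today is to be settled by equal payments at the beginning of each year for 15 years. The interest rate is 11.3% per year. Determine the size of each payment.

Level annuity due; solve PV = PMT × [(1 − (1+r)^−n)/r] × (1+r) for PMT.
Periodic rate r = 0.113 per year.
With n = 15: PMT = 200,000 / ([(1 − (1+r)^−n)/r] × (1+r)) = £25,404.45

£25,404.45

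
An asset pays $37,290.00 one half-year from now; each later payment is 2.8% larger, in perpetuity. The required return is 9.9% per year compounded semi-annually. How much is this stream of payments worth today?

$1,734,418.60

Periodic rate r = 0.099/2 per half-year.
Growing perpetuity (Gordon): PV = PMT₁ / (r − g) = 37,290 / (r − 0.028) = $1,734,418.60.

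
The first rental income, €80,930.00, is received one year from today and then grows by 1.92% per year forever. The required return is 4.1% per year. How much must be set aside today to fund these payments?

Periodic rate r = 0.041 per year.
Growing perpetuity (Gordon): PV = PMT₁ / (r − g) = 80,930 / (r − 0.0192) = €3,712,385.32.

€3,712,385.32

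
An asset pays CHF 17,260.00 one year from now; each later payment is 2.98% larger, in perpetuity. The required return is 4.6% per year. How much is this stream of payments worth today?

CHF 1,065,432.10

Periodic rate r = 0.046 per year.
Growing perpetuity (Gordon): PV = PMT₁ / (r − g) = 17,260 / (r − 0.0298) = CHF 1,065,432.10.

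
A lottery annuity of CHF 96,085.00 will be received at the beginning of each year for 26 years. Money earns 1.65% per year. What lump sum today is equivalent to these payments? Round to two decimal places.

This is an annuity due: 26 payments of CHF 96,085.00 at the beginning of each year.
Periodic rate r = 0.0165 per year.
PV = PMT × [(1 − (1+r)^−n)/r] × (1+r) = 96,085 × [1 − (1+r)^−26] / r × (1+r) = CHF 2,051,412.90

CHF 2,051,412.90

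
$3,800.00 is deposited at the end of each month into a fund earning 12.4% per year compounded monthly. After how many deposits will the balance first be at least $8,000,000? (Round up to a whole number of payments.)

304 payments

Periodic rate r = 0.124/12 per month; n is counted in months.
Ordinary annuity FV: 8,000,000 = 3,800 × [((1+r)^n − 1)/r].
(1+r)^n = 1 + 8,000,000 × r / 3,800, so n = ln(1 + 8,000,000·r/3,800) / ln(1+r) = 303.96.
Round up to a whole number of payments: n = 304.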